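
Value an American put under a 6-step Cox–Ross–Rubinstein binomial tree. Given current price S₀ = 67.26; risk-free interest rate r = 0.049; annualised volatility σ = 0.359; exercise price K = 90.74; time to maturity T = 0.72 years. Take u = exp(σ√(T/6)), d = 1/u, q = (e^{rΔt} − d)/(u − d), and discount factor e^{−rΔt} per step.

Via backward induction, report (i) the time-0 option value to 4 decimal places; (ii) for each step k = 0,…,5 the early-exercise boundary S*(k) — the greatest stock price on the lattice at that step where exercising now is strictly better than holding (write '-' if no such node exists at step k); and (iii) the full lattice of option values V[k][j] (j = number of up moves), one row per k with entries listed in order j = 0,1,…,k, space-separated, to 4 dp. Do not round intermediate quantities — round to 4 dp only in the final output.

price = 24.1518
boundary = - 59.3947 52.4491 59.3947 67.2600 76.1669
tree:
24.1518
31.3453 17.0312
38.2909 23.6402 10.4275
44.4243 31.3453 15.9866 4.8262
49.8404 38.2909 23.4800 8.4594 1.1416
54.6232 44.4243 31.3453 14.5731 2.2632 0.0000
58.8466 49.8404 38.2909 23.4800 4.4867 0.0000 0.0000

params: Δt=0.12000 u=1.13242 d=0.88306 q=0.49260 e^(-rΔt)=0.99414
t_6 payoffs: 58.8466 49.8404 38.2909 23.4800 4.4867 0.0000 0.0000
t_5: node(5,0) S=36.1168 payoff=54.6232 vs cont=54.0912 → 54.6232 [stop]  node(5,1) S=46.3157 payoff=44.4243 vs cont=43.8923 → 44.4243 [stop]  node(5,2) S=59.3947 payoff=31.3453 vs cont=30.8133 → 31.3453 [stop]  node(5,3) S=76.1669 payoff=14.5731 vs cont=14.0411 → 14.5731 [stop]  node(5,4) S=97.6754 payoff=0.0000 vs cont=2.2632 → 2.2632 [wait]  node(5,5) S=125.2575 payoff=0.0000 vs cont=0.0000 → 0.0000 [wait]  ⇒ S*(5)=76.1669
t_4: node(4,0) S=40.8996 payoff=49.8404 vs cont=49.3084 → 49.8404 [stop]  node(4,1) S=52.4491 payoff=38.2909 vs cont=37.7589 → 38.2909 [stop]  node(4,2) S=67.2600 payoff=23.4800 vs cont=22.9480 → 23.4800 [stop]  node(4,3) S=86.2533 payoff=4.4867 vs cont=8.4594 → 8.4594 [wait]  node(4,4) S=110.6100 payoff=0.0000 vs cont=1.1416 → 1.1416 [wait]  ⇒ S*(4)=67.2600
t_3: node(3,0) S=46.3157 payoff=44.4243 vs cont=43.8923 → 44.4243 [stop]  node(3,1) S=59.3947 payoff=31.3453 vs cont=30.8133 → 31.3453 [stop]  node(3,2) S=76.1669 payoff=14.5731 vs cont=15.9866 → 15.9866 [wait]  node(3,3) S=97.6754 payoff=0.0000 vs cont=4.8262 → 4.8262 [wait]  ⇒ S*(3)=59.3947
t_2: node(2,0) S=52.4491 payoff=38.2909 vs cont=37.7589 → 38.2909 [stop]  node(2,1) S=67.2600 payoff=23.4800 vs cont=23.6402 → 23.6402 [wait]  node(2,2) S=86.2533 payoff=4.4867 vs cont=10.4275 → 10.4275 [wait]  ⇒ S*(2)=52.4491
t_1: node(1,0) S=59.3947 payoff=31.3453 vs cont=30.8918 → 31.3453 [stop]  node(1,1) S=76.1669 payoff=14.5731 vs cont=17.0312 → 17.0312 [wait]  ⇒ S*(1)=59.3947
t_0: node(0,0) S=67.2600 payoff=23.4800 vs cont=24.1518 → 24.1518 [wait]  ⇒ S*(0)=-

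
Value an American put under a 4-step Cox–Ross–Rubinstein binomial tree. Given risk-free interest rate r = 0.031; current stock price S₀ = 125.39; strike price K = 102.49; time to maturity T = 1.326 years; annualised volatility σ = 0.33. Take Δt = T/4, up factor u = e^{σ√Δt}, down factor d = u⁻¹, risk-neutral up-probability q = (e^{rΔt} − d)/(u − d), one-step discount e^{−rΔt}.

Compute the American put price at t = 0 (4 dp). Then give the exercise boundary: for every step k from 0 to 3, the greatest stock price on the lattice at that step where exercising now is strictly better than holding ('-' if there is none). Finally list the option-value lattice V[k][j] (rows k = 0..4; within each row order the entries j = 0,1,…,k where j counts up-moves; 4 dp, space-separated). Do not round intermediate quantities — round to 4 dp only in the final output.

price = 7.5710
boundary = - - - 70.9110
tree:
7.5710
12.5923 2.2869
20.3570 4.4404 0.0000
31.5790 8.6218 0.0000 0.0000
43.8495 16.7408 0.0000 0.0000 0.0000

Δt=0.33150, u=1.20925, d=0.82696, q=0.47966, disc=e^(-rΔt)=0.98978
k=4 terminal: V=max(K-S,0) → 43.8495 16.7408 0.0000 0.0000 0.0000
k=3: j=0 S=70.9110 intr=31.5790 cont=30.5311 V=31.5790[EX]; j=1 S=103.6923 intr=0.0000 cont=8.6218 V=8.6218[hold]; j=2 S=151.6279 intr=0.0000 cont=0.0000 V=0.0000[hold]; j=3 S=221.7236 intr=0.0000 cont=0.0000 V=0.0000[hold]  S*(3)=70.9110
k=2: j=0 S=85.7492 intr=16.7408 cont=20.3570 V=20.3570[hold]; j=1 S=125.3900 intr=0.0000 cont=4.4404 V=4.4404[hold]; j=2 S=183.3562 intr=0.0000 cont=0.0000 V=0.0000[hold]  S*(2)=-
k=1: j=0 S=103.6923 intr=0.0000 cont=12.5923 V=12.5923[hold]; j=1 S=151.6279 intr=0.0000 cont=2.2869 V=2.2869[hold]  S*(1)=-
k=0: j=0 S=125.3900 intr=0.0000 cont=7.5710 V=7.5710[hold]  S*(0)=-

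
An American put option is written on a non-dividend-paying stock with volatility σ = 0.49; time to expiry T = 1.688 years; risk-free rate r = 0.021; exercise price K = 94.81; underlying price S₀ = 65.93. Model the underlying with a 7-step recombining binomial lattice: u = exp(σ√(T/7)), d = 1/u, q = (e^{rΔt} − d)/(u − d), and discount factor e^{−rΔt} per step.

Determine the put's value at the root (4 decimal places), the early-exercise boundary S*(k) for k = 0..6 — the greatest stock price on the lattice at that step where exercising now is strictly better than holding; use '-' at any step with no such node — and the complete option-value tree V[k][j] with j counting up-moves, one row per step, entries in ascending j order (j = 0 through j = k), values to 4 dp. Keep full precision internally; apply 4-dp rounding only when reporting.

price = 35.9649
boundary = - - 40.7458 32.0319 40.7458 51.8302 65.9300
tree:
35.9649
44.8198 25.5728
54.0642 34.0526 15.5210
62.7781 43.7985 22.5527 7.1218
69.6285 54.0642 31.7744 11.5622 1.7878
75.0138 62.7781 42.9798 18.4691 3.2704 0.0000
79.2474 69.6285 54.0642 28.8800 5.9827 0.0000 0.0000
82.5757 75.0138 62.7781 42.9798 10.9445 0.0000 0.0000 0.0000

Δt=0.24114  u=1.27204  d=0.78614  q=0.45058  discount=0.99495
step 7 (expiry): payoffs max(K−S,0) = 82.5757 75.0138 62.7781 42.9798 10.9445 0.0000 0.0000 0.0000
step 6: (k=6,j=0): S=15.5626, (K−S)⁺=79.2474, hold=78.7685 ⇒ V=79.2474 exercise | (k=6,j=1): S=25.1815, (K−S)⁺=69.6285, hold=69.1496 ⇒ V=69.6285 exercise | (k=6,j=2): S=40.7458, (K−S)⁺=54.0642, hold=53.5853 ⇒ V=54.0642 exercise | (k=6,j=3): S=65.9300, (K−S)⁺=28.8800, hold=28.4011 ⇒ V=28.8800 exercise | (k=6,j=4): S=106.6802, (K−S)⁺=0.0000, hold=5.9827 ⇒ V=5.9827 continue | (k=6,j=5): S=172.6173, (K−S)⁺=0.0000, hold=0.0000 ⇒ V=0.0000 continue | (k=6,j=6): S=279.3090, (K−S)⁺=0.0000, hold=0.0000 ⇒ V=0.0000 continue  boundary S*=65.9300
step 5: (k=5,j=0): S=19.7962, (K−S)⁺=75.0138, hold=74.5349 ⇒ V=75.0138 exercise | (k=5,j=1): S=32.0319, (K−S)⁺=62.7781, hold=62.2992 ⇒ V=62.7781 exercise | (k=5,j=2): S=51.8302, (K−S)⁺=42.9798, hold=42.5009 ⇒ V=42.9798 exercise | (k=5,j=3): S=83.8655, (K−S)⁺=10.9445, hold=18.4691 ⇒ V=18.4691 continue | (k=5,j=4): S=135.7013, (K−S)⁺=0.0000, hold=3.2704 ⇒ V=3.2704 continue | (k=5,j=5): S=219.5759, (K−S)⁺=0.0000, hold=0.0000 ⇒ V=0.0000 continue  boundary S*=51.8302
step 4: (k=4,j=0): S=25.1815, (K−S)⁺=69.6285, hold=69.1496 ⇒ V=69.6285 exercise | (k=4,j=1): S=40.7458, (K−S)⁺=54.0642, hold=53.5853 ⇒ V=54.0642 exercise | (k=4,j=2): S=65.9300, (K−S)⁺=28.8800, hold=31.7744 ⇒ V=31.7744 continue | (k=4,j=3): S=106.6802, (K−S)⁺=0.0000, hold=11.5622 ⇒ V=11.5622 continue | (k=4,j=4): S=172.6173, (K−S)⁺=0.0000, hold=1.7878 ⇒ V=1.7878 continue  boundary S*=40.7458
step 3: (k=3,j=0): S=32.0319, (K−S)⁺=62.7781, hold=62.2992 ⇒ V=62.7781 exercise | (k=3,j=1): S=51.8302, (K−S)⁺=42.9798, hold=43.7985 ⇒ V=43.7985 continue | (k=3,j=2): S=83.8655, (K−S)⁺=10.9445, hold=22.5527 ⇒ V=22.5527 continue | (k=3,j=3): S=135.7013, (K−S)⁺=0.0000, hold=7.1218 ⇒ V=7.1218 continue  boundary S*=32.0319
step 2: (k=2,j=0): S=40.7458, (K−S)⁺=54.0642, hold=53.9524 ⇒ V=54.0642 exercise | (k=2,j=1): S=65.9300, (K−S)⁺=28.8800, hold=34.0526 ⇒ V=34.0526 continue | (k=2,j=2): S=106.6802, (K−S)⁺=0.0000, hold=15.5210 ⇒ V=15.5210 continue  boundary S*=40.7458
step 1: (k=1,j=0): S=51.8302, (K−S)⁺=42.9798, hold=44.8198 ⇒ V=44.8198 continue | (k=1,j=1): S=83.8655, (K−S)⁺=10.9445, hold=25.5728 ⇒ V=25.5728 continue  boundary S*=-
step 0: (k=0,j=0): S=65.9300, (K−S)⁺=28.8800, hold=35.9649 ⇒ V=35.9649 continue  boundary S*=-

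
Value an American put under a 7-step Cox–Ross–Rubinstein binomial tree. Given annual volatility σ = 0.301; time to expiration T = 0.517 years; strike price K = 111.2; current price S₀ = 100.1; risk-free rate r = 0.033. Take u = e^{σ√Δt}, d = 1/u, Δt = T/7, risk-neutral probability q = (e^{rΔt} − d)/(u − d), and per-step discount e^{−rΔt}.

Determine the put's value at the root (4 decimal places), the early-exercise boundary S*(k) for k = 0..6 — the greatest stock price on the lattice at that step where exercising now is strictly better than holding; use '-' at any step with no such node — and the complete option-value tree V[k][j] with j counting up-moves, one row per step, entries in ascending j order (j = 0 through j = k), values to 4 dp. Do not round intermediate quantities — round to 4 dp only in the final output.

Δt=0.07386, u=1.08524, d=0.92145, q=0.49446, disc=e^(-rΔt)=0.99757
k=7 terminal: V=max(K-S,0) → 54.7386 44.7027 32.8830 18.9624 2.5674 0.0000 0.0000 0.0000
k=6: j=0 S=61.2742 intr=49.9258 cont=49.6551 V=49.9258[EX]; j=1 S=72.1655 intr=39.0345 cont=38.7638 V=39.0345[EX]; j=2 S=84.9928 intr=26.2072 cont=25.9365 V=26.2072[EX]; j=3 S=100.1000 intr=11.1000 cont=10.8293 V=11.1000[EX]; j=4 S=117.8925 intr=0.0000 cont=1.2948 V=1.2948[hold]; j=5 S=138.8476 intr=0.0000 cont=0.0000 V=0.0000[hold]; j=6 S=163.5274 intr=0.0000 cont=0.0000 V=0.0000[hold]  S*(6)=100.1000
k=5: j=0 S=66.4973 intr=44.7027 cont=44.4320 V=44.7027[EX]; j=1 S=78.3170 intr=32.8830 cont=32.6123 V=32.8830[EX]; j=2 S=92.2376 intr=18.9624 cont=18.6917 V=18.9624[EX]; j=3 S=108.6326 intr=2.5674 cont=6.2365 V=6.2365[hold]; j=4 S=127.9417 intr=0.0000 cont=0.6530 V=0.6530[hold]; j=5 S=150.6830 intr=0.0000 cont=0.0000 V=0.0000[hold]  S*(5)=92.2376
k=4: j=0 S=72.1655 intr=39.0345 cont=38.7638 V=39.0345[EX]; j=1 S=84.9928 intr=26.2072 cont=25.9365 V=26.2072[EX]; j=2 S=100.1000 intr=11.1000 cont=12.6391 V=12.6391[hold]; j=3 S=117.8925 intr=0.0000 cont=3.4672 V=3.4672[hold]; j=4 S=138.8476 intr=0.0000 cont=0.3293 V=0.3293[hold]  S*(4)=84.9928
k=3: j=0 S=78.3170 intr=32.8830 cont=32.6123 V=32.8830[EX]; j=1 S=92.2376 intr=18.9624 cont=19.4509 V=19.4509[hold]; j=2 S=108.6326 intr=2.5674 cont=8.0842 V=8.0842[hold]; j=3 S=127.9417 intr=0.0000 cont=1.9110 V=1.9110[hold]  S*(3)=78.3170
k=2: j=0 S=84.9928 intr=26.2072 cont=26.1775 V=26.2072[EX]; j=1 S=100.1000 intr=11.1000 cont=13.7969 V=13.7969[hold]; j=2 S=117.8925 intr=0.0000 cont=5.0196 V=5.0196[hold]  S*(2)=84.9928
k=1: j=0 S=92.2376 intr=18.9624 cont=20.0219 V=20.0219[hold]; j=1 S=108.6326 intr=2.5674 cont=9.4338 V=9.4338[hold]  S*(1)=-
k=0: j=0 S=100.1000 intr=11.1000 cont=14.7505 V=14.7505[hold]  S*(0)=-

price = 14.7505
boundary = - - 84.9928 78.3170 84.9928 92.2376 100.1000
tree:
14.7505
20.0219 9.4338
26.2072 13.7969 5.0196
32.8830 19.4509 8.0842 1.9110
39.0345 26.2072 12.6391 3.4672 0.3293
44.7027 32.8830 18.9624 6.2365 0.6530 0.0000
49.9258 39.0345 26.2072 11.1000 1.2948 0.0000 0.0000
54.7386 44.7027 32.8830 18.9624 2.5674 0.0000 0.0000 0.0000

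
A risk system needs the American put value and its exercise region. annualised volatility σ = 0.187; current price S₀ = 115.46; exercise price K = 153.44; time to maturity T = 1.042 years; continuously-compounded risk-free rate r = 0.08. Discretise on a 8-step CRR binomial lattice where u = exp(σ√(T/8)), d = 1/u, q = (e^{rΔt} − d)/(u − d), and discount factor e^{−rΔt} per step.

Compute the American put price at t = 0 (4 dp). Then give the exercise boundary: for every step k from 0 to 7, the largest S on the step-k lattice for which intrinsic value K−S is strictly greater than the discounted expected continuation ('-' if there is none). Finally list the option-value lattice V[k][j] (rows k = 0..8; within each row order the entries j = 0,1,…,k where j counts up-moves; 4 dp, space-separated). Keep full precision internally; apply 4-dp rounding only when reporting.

price = 37.9800
boundary = 115.4600 123.5212 132.1452 123.5212 132.1452 123.5212 132.1452 141.3713
tree:
37.9800
45.5151 29.9188
52.5585 37.9800 21.2948
59.1422 45.5151 29.9188 13.1094
65.2962 52.5585 37.9800 21.2948 6.9406
71.0486 59.1422 45.5151 29.9188 12.4640 2.7424
76.4256 65.2962 52.5585 37.9800 21.2948 5.7774 0.4155
81.4517 71.0486 59.1422 45.5151 29.9188 12.0687 0.9558 0.0000
86.1498 76.4256 65.2962 52.5585 37.9800 21.2948 2.1984 0.0000 0.0000

params: Δt=0.13025 u=1.06982 d=0.93474 q=0.56068 e^(-rΔt)=0.98963
t_8 payoffs: 86.1498 76.4256 65.2962 52.5585 37.9800 21.2948 2.1984 0.0000 0.0000
t_7: node(7,0) S=71.9883 payoff=81.4517 vs cont=79.8611 → 81.4517 [stop]  node(7,1) S=82.3914 payoff=71.0486 vs cont=69.4581 → 71.0486 [stop]  node(7,2) S=94.2978 payoff=59.1422 vs cont=57.5516 → 59.1422 [stop]  node(7,3) S=107.9249 payoff=45.5151 vs cont=43.9246 → 45.5151 [stop]  node(7,4) S=123.5212 payoff=29.9188 vs cont=28.3283 → 29.9188 [stop]  node(7,5) S=141.3713 payoff=12.0687 vs cont=10.4781 → 12.0687 [stop]  node(7,6) S=161.8010 payoff=0.0000 vs cont=0.9558 → 0.9558 [wait]  node(7,7) S=185.1830 payoff=0.0000 vs cont=0.0000 → 0.0000 [wait]  ⇒ S*(7)=141.3713
t_6: node(6,0) S=77.0144 payoff=76.4256 vs cont=74.8350 → 76.4256 [stop]  node(6,1) S=88.1438 payoff=65.2962 vs cont=63.7056 → 65.2962 [stop]  node(6,2) S=100.8815 payoff=52.5585 vs cont=50.9679 → 52.5585 [stop]  node(6,3) S=115.4600 payoff=37.9800 vs cont=36.3895 → 37.9800 [stop]  node(6,4) S=132.1452 payoff=21.2948 vs cont=19.7042 → 21.2948 [stop]  node(6,5) S=151.2416 payoff=2.1984 vs cont=5.7774 → 5.7774 [wait]  node(6,6) S=173.0976 payoff=0.0000 vs cont=0.4155 → 0.4155 [wait]  ⇒ S*(6)=132.1452
t_5: node(5,0) S=82.3914 payoff=71.0486 vs cont=69.4581 → 71.0486 [stop]  node(5,1) S=94.2978 payoff=59.1422 vs cont=57.5516 → 59.1422 [stop]  node(5,2) S=107.9249 payoff=45.5151 vs cont=43.9246 → 45.5151 [stop]  node(5,3) S=123.5212 payoff=29.9188 vs cont=28.3283 → 29.9188 [stop]  node(5,4) S=141.3713 payoff=12.0687 vs cont=12.4640 → 12.4640 [wait]  node(5,5) S=161.8010 payoff=0.0000 vs cont=2.7424 → 2.7424 [wait]  ⇒ S*(5)=123.5212
t_4: node(4,0) S=88.1438 payoff=65.2962 vs cont=63.7056 → 65.2962 [stop]  node(4,1) S=100.8815 payoff=52.5585 vs cont=50.9679 → 52.5585 [stop]  node(4,2) S=115.4600 payoff=37.9800 vs cont=36.3895 → 37.9800 [stop]  node(4,3) S=132.1452 payoff=21.2948 vs cont=19.9236 → 21.2948 [stop]  node(4,4) S=151.2416 payoff=2.1984 vs cont=6.9406 → 6.9406 [wait]  ⇒ S*(4)=132.1452
t_3: node(3,0) S=94.2978 payoff=59.1422 vs cont=57.5516 → 59.1422 [stop]  node(3,1) S=107.9249 payoff=45.5151 vs cont=43.9246 → 45.5151 [stop]  node(3,2) S=123.5212 payoff=29.9188 vs cont=28.3283 → 29.9188 [stop]  node(3,3) S=141.3713 payoff=12.0687 vs cont=13.1094 → 13.1094 [wait]  ⇒ S*(3)=123.5212
t_2: node(2,0) S=100.8815 payoff=52.5585 vs cont=50.9679 → 52.5585 [stop]  node(2,1) S=115.4600 payoff=37.9800 vs cont=36.3895 → 37.9800 [stop]  node(2,2) S=132.1452 payoff=21.2948 vs cont=20.2817 → 21.2948 [stop]  ⇒ S*(2)=132.1452
t_1: node(1,0) S=107.9249 payoff=45.5151 vs cont=43.9246 → 45.5151 [stop]  node(1,1) S=123.5212 payoff=29.9188 vs cont=28.3283 → 29.9188 [stop]  ⇒ S*(1)=123.5212
t_0: node(0,0) S=115.4600 payoff=37.9800 vs cont=36.3895 → 37.9800 [stop]  ⇒ S*(0)=115.4600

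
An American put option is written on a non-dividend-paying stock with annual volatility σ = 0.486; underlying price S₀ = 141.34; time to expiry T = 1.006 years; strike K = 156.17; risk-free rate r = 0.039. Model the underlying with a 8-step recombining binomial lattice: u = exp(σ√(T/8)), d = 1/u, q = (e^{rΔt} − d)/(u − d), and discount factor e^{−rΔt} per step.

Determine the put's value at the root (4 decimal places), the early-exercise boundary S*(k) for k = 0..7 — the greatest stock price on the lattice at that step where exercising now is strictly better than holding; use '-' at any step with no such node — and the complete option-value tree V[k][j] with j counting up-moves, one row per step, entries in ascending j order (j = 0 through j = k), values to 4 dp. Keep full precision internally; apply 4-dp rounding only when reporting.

Δt=0.12575, u=1.18808, d=0.84169, q=0.47121, disc=e^(-rΔt)=0.99511
k=8 terminal: V=max(K-S,0) → 120.5668 105.9146 85.2323 56.0384 14.8300 0.0000 0.0000 0.0000 0.0000
k=7: j=0 S=42.2996 intr=113.8704 cont=113.1064 V=113.8704[EX]; j=1 S=59.7076 intr=96.4624 cont=95.6983 V=96.4624[EX]; j=2 S=84.2799 intr=71.8901 cont=71.1261 V=71.8901[EX]; j=3 S=118.9647 intr=37.2053 cont=36.4413 V=37.2053[EX]; j=4 S=167.9237 intr=0.0000 cont=7.8035 V=7.8035[hold]; j=5 S=237.0316 intr=0.0000 cont=0.0000 V=0.0000[hold]; j=6 S=334.5802 intr=0.0000 cont=0.0000 V=0.0000[hold]; j=7 S=472.2743 intr=0.0000 cont=0.0000 V=0.0000[hold]  S*(7)=118.9647
k=6: j=0 S=50.2554 intr=105.9146 cont=105.1506 V=105.9146[EX]; j=1 S=70.9377 intr=85.2323 cont=84.4683 V=85.2323[EX]; j=2 S=100.1316 intr=56.0384 cont=55.2744 V=56.0384[EX]; j=3 S=141.3400 intr=14.8300 cont=23.2366 V=23.2366[hold]; j=4 S=199.5075 intr=0.0000 cont=4.1062 V=4.1062[hold]; j=5 S=281.6133 intr=0.0000 cont=0.0000 V=0.0000[hold]; j=6 S=397.5093 intr=0.0000 cont=0.0000 V=0.0000[hold]  S*(6)=100.1316
k=5: j=0 S=59.7076 intr=96.4624 cont=95.6983 V=96.4624[EX]; j=1 S=84.2799 intr=71.8901 cont=71.1261 V=71.8901[EX]; j=2 S=118.9647 intr=37.2053 cont=40.3832 V=40.3832[hold]; j=3 S=167.9237 intr=0.0000 cont=14.1525 V=14.1525[hold]; j=4 S=237.0316 intr=0.0000 cont=2.1607 V=2.1607[hold]; j=5 S=334.5802 intr=0.0000 cont=0.0000 V=0.0000[hold]  S*(5)=84.2799
k=4: j=0 S=70.9377 intr=85.2323 cont=84.4683 V=85.2323[EX]; j=1 S=100.1316 intr=56.0384 cont=56.7645 V=56.7645[hold]; j=2 S=141.3400 intr=14.8300 cont=27.8858 V=27.8858[hold]; j=3 S=199.5075 intr=0.0000 cont=8.4602 V=8.4602[hold]; j=4 S=281.6133 intr=0.0000 cont=1.1370 V=1.1370[hold]  S*(4)=70.9377
k=3: j=0 S=84.2799 intr=71.8901 cont=71.4666 V=71.8901[EX]; j=1 S=118.9647 intr=37.2053 cont=42.9454 V=42.9454[hold]; j=2 S=167.9237 intr=0.0000 cont=18.6406 V=18.6406[hold]; j=3 S=237.0316 intr=0.0000 cont=4.9849 V=4.9849[hold]  S*(3)=84.2799
k=2: j=0 S=100.1316 intr=56.0384 cont=57.9660 V=57.9660[hold]; j=1 S=141.3400 intr=14.8300 cont=31.3385 V=31.3385[hold]; j=2 S=199.5075 intr=0.0000 cont=12.1461 V=12.1461[hold]  S*(2)=-
k=1: j=0 S=118.9647 intr=37.2053 cont=45.1966 V=45.1966[hold]; j=1 S=167.9237 intr=0.0000 cont=22.1857 V=22.1857[hold]  S*(1)=-
k=0: j=0 S=141.3400 intr=14.8300 cont=34.1855 V=34.1855[hold]  S*(0)=-

price = 34.1855
boundary = - - - 84.2799 70.9377 84.2799 100.1316 118.9647
tree:
34.1855
45.1966 22.1857
57.9660 31.3385 12.1461
71.8901 42.9454 18.6406 4.9849
85.2323 56.7645 27.8858 8.4602 1.1370
96.4624 71.8901 40.3832 14.1525 2.1607 0.0000
105.9146 85.2323 56.0384 23.2366 4.1062 0.0000 0.0000
113.8704 96.4624 71.8901 37.2053 7.8035 0.0000 0.0000 0.0000
120.5668 105.9146 85.2323 56.0384 14.8300 0.0000 0.0000 0.0000 0.0000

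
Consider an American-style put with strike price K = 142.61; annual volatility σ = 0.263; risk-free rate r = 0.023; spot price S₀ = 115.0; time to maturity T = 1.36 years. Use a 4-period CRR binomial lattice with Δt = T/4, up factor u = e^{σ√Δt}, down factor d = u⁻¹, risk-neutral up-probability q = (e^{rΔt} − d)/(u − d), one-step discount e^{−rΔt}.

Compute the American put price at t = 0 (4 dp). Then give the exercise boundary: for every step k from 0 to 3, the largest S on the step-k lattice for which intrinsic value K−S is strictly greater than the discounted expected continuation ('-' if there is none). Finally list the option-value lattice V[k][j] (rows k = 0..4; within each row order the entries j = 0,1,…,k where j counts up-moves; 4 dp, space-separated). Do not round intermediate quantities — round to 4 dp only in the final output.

Δt=0.34000  u=1.16574  d=0.85783  q=0.48723  discount=0.99221
step 4 (expiry): payoffs max(K−S,0) = 80.3377 57.9855 27.6100 0.0000 0.0000
step 3: (k=3,j=0): S=72.5931, (K−S)⁺=70.0169, hold=68.9060 ⇒ V=70.0169 exercise | (k=3,j=1): S=98.6500, (K−S)⁺=43.9600, hold=42.8492 ⇒ V=43.9600 exercise | (k=3,j=2): S=134.0598, (K−S)⁺=8.5502, hold=14.0472 ⇒ V=14.0472 continue | (k=3,j=3): S=182.1798, (K−S)⁺=0.0000, hold=0.0000 ⇒ V=0.0000 continue  boundary S*=98.6500
step 2: (k=2,j=0): S=84.6245, (K−S)⁺=57.9855, hold=56.8746 ⇒ V=57.9855 exercise | (k=2,j=1): S=115.0000, (K−S)⁺=27.6100, hold=29.1566 ⇒ V=29.1566 continue | (k=2,j=2): S=156.2786, (K−S)⁺=0.0000, hold=7.1468 ⇒ V=7.1468 continue  boundary S*=84.6245
step 1: (k=1,j=0): S=98.6500, (K−S)⁺=43.9600, hold=43.5968 ⇒ V=43.9600 exercise | (k=1,j=1): S=134.0598, (K−S)⁺=8.5502, hold=18.2891 ⇒ V=18.2891 continue  boundary S*=98.6500
step 0: (k=0,j=0): S=115.0000, (K−S)⁺=27.6100, hold=31.2073 ⇒ V=31.2073 continue  boundary S*=-

price = 31.2073
boundary = - 98.6500 84.6245 98.6500
tree:
31.2073
43.9600 18.2891
57.9855 29.1566 7.1468
70.0169 43.9600 14.0472 0.0000
80.3377 57.9855 27.6100 0.0000 0.0000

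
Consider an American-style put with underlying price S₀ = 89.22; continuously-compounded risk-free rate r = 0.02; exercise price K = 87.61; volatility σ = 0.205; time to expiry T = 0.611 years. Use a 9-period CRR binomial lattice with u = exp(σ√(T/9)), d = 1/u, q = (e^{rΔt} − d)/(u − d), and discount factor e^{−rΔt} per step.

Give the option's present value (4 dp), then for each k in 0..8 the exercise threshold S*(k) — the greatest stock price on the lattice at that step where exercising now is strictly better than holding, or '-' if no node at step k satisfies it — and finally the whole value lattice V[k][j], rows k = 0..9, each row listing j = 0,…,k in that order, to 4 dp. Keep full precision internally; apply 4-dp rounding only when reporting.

Δt=0.06789, u=1.05487, d=0.94799, q=0.49936, disc=e^(-rΔt)=0.99864
k=9 terminal: V=max(K-S,0) → 32.4421 26.2223 19.3014 11.6001 3.0305 0.0000 0.0000 0.0000 0.0000 0.0000
k=8: j=0 S=58.1947 intr=29.4153 cont=29.2964 V=29.4153[EX]; j=1 S=64.7558 intr=22.8542 cont=22.7354 V=22.8542[EX]; j=2 S=72.0565 intr=15.5535 cont=15.4347 V=15.5535[EX]; j=3 S=80.1803 intr=7.4297 cont=7.3108 V=7.4297[EX]; j=4 S=89.2200 intr=0.0000 cont=1.5151 V=1.5151[hold]; j=5 S=99.2789 intr=0.0000 cont=0.0000 V=0.0000[hold]; j=6 S=110.4718 intr=0.0000 cont=0.0000 V=0.0000[hold]; j=7 S=122.9266 intr=0.0000 cont=0.0000 V=0.0000[hold]; j=8 S=136.7857 intr=0.0000 cont=0.0000 V=0.0000[hold]  S*(8)=80.1803
k=7: j=0 S=61.3877 intr=26.2223 cont=26.1035 V=26.2223[EX]; j=1 S=68.3086 intr=19.3014 cont=19.1825 V=19.3014[EX]; j=2 S=76.0099 intr=11.6001 cont=11.4812 V=11.6001[EX]; j=3 S=84.5795 intr=3.0305 cont=4.4701 V=4.4701[hold]; j=4 S=94.1151 intr=0.0000 cont=0.7575 V=0.7575[hold]; j=5 S=104.7259 intr=0.0000 cont=0.0000 V=0.0000[hold]; j=6 S=116.5330 intr=0.0000 cont=0.0000 V=0.0000[hold]; j=7 S=129.6711 intr=0.0000 cont=0.0000 V=0.0000[hold]  S*(7)=76.0099
k=6: j=0 S=64.7558 intr=22.8542 cont=22.7354 V=22.8542[EX]; j=1 S=72.0565 intr=15.5535 cont=15.4347 V=15.5535[EX]; j=2 S=80.1803 intr=7.4297 cont=8.0287 V=8.0287[hold]; j=3 S=89.2200 intr=0.0000 cont=2.6126 V=2.6126[hold]; j=4 S=99.2789 intr=0.0000 cont=0.3787 V=0.3787[hold]; j=5 S=110.4718 intr=0.0000 cont=0.0000 V=0.0000[hold]; j=6 S=122.9266 intr=0.0000 cont=0.0000 V=0.0000[hold]  S*(6)=72.0565
k=5: j=0 S=68.3086 intr=19.3014 cont=19.1825 V=19.3014[EX]; j=1 S=76.0099 intr=11.6001 cont=11.7799 V=11.7799[hold]; j=2 S=84.5795 intr=3.0305 cont=5.3169 V=5.3169[hold]; j=3 S=94.1151 intr=0.0000 cont=1.4951 V=1.4951[hold]; j=4 S=104.7259 intr=0.0000 cont=0.1893 V=0.1893[hold]; j=5 S=116.5330 intr=0.0000 cont=0.0000 V=0.0000[hold]  S*(5)=68.3086
k=4: j=0 S=72.0565 intr=15.5535 cont=15.5243 V=15.5535[EX]; j=1 S=80.1803 intr=7.4297 cont=8.5409 V=8.5409[hold]; j=2 S=89.2200 intr=0.0000 cont=3.4038 V=3.4038[hold]; j=3 S=99.2789 intr=0.0000 cont=0.8419 V=0.8419[hold]; j=4 S=110.4718 intr=0.0000 cont=0.0947 V=0.0947[hold]  S*(4)=72.0565
k=3: j=0 S=76.0099 intr=11.6001 cont=12.0354 V=12.0354[hold]; j=1 S=84.5795 intr=3.0305 cont=5.9675 V=5.9675[hold]; j=2 S=94.1151 intr=0.0000 cont=2.1216 V=2.1216[hold]; j=3 S=104.7259 intr=0.0000 cont=0.4681 V=0.4681[hold]  S*(3)=-
k=2: j=0 S=80.1803 intr=7.4297 cont=8.9931 V=8.9931[hold]; j=1 S=89.2200 intr=0.0000 cont=4.0415 V=4.0415[hold]; j=2 S=99.2789 intr=0.0000 cont=1.2942 V=1.2942[hold]  S*(2)=-
k=1: j=0 S=84.5795 intr=3.0305 cont=6.5116 V=6.5116[hold]; j=1 S=94.1151 intr=0.0000 cont=2.6660 V=2.6660[hold]  S*(1)=-
k=0: j=0 S=89.2200 intr=0.0000 cont=4.5850 V=4.5850[hold]  S*(0)=-

price = 4.5850
boundary = - - - - 72.0565 68.3086 72.0565 76.0099 80.1803
tree:
4.5850
6.5116 2.6660
8.9931 4.0415 1.2942
12.0354 5.9675 2.1216 0.4681
15.5535 8.5409 3.4038 0.8419 0.0947
19.3014 11.7799 5.3169 1.4951 0.1893 0.0000
22.8542 15.5535 8.0287 2.6126 0.3787 0.0000 0.0000
26.2223 19.3014 11.6001 4.4701 0.7575 0.0000 0.0000 0.0000
29.4153 22.8542 15.5535 7.4297 1.5151 0.0000 0.0000 0.0000 0.0000
32.4421 26.2223 19.3014 11.6001 3.0305 0.0000 0.0000 0.0000 0.0000 0.0000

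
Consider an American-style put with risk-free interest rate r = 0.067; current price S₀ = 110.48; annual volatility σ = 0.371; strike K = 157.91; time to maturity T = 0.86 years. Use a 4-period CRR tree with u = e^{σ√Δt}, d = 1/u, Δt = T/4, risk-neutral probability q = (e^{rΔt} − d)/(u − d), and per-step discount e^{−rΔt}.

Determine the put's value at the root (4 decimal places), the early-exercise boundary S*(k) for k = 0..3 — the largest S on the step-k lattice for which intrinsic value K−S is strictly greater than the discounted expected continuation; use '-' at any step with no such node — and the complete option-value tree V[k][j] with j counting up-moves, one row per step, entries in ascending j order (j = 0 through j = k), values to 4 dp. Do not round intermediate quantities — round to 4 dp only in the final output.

params: Δt=0.21500 u=1.18771 d=0.84196 q=0.49906 e^(-rΔt)=0.98570
t_4 payoffs: 102.3906 79.5915 47.4300 2.0613 0.0000
t_3: node(3,0) S=65.9408 payoff=91.9692 vs cont=89.7108 → 91.9692 [stop]  node(3,1) S=93.0195 payoff=64.8905 vs cont=62.6321 → 64.8905 [stop]  node(3,2) S=131.2180 payoff=26.6920 vs cont=24.4336 → 26.6920 [stop]  node(3,3) S=185.1028 payoff=0.0000 vs cont=1.0178 → 1.0178 [wait]  ⇒ S*(3)=131.2180
t_2: node(2,0) S=78.3185 payoff=79.5915 vs cont=77.3332 → 79.5915 [stop]  node(2,1) S=110.4800 payoff=47.4300 vs cont=45.1716 → 47.4300 [stop]  node(2,2) S=155.8487 payoff=2.0613 vs cont=13.6804 → 13.6804 [wait]  ⇒ S*(2)=110.4800
t_1: node(1,0) S=93.0195 payoff=64.8905 vs cont=62.6321 → 64.8905 [stop]  node(1,1) S=131.2180 payoff=26.6920 vs cont=30.1494 → 30.1494 [wait]  ⇒ S*(1)=93.0195
t_0: node(0,0) S=110.4800 payoff=47.4300 vs cont=46.8724 → 47.4300 [stop]  ⇒ S*(0)=110.4800

price = 47.4300
boundary = 110.4800 93.0195 110.4800 131.2180
tree:
47.4300
64.8905 30.1494
79.5915 47.4300 13.6804
91.9692 64.8905 26.6920 1.0178
102.3906 79.5915 47.4300 2.0613 0.0000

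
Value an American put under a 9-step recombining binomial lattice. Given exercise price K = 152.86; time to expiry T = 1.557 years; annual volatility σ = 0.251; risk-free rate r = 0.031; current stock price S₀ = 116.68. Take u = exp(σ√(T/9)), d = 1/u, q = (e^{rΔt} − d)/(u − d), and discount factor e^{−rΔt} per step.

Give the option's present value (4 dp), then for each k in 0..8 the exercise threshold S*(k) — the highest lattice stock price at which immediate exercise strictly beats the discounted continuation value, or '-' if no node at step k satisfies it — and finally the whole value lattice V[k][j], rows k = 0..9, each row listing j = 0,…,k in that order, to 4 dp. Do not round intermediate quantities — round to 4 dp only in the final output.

Δt=0.17300, u=1.11004, d=0.90087, q=0.49963, disc=e^(-rΔt)=0.99465
k=9 terminal: V=max(K-S,0) → 107.2629 96.6755 83.6296 67.5546 47.7470 23.3401 0.0000 0.0000 0.0000 0.0000
k=8: j=0 S=50.6147 intr=102.2453 cont=101.4277 V=102.2453[EX]; j=1 S=62.3673 intr=90.4927 cont=89.6751 V=90.4927[EX]; j=2 S=76.8487 intr=76.0113 cont=75.1937 V=76.0113[EX]; j=3 S=94.6927 intr=58.1673 cont=57.3497 V=58.1673[EX]; j=4 S=116.6800 intr=36.1800 cont=35.3624 V=36.1800[EX]; j=5 S=143.7727 intr=9.0873 cont=11.6162 V=11.6162[hold]; j=6 S=177.1562 intr=0.0000 cont=0.0000 V=0.0000[hold]; j=7 S=218.2912 intr=0.0000 cont=0.0000 V=0.0000[hold]; j=8 S=268.9776 intr=0.0000 cont=0.0000 V=0.0000[hold]  S*(8)=116.6800
k=7: j=0 S=56.1845 intr=96.6755 cont=95.8579 V=96.6755[EX]; j=1 S=69.2304 intr=83.6296 cont=82.8120 V=83.6296[EX]; j=2 S=85.3054 intr=67.5546 cont=66.7370 V=67.5546[EX]; j=3 S=105.1130 intr=47.7470 cont=46.9294 V=47.7470[EX]; j=4 S=129.5199 intr=23.3401 cont=23.7793 V=23.7793[hold]; j=5 S=159.5939 intr=0.0000 cont=5.7813 V=5.7813[hold]; j=6 S=196.6510 intr=0.0000 cont=0.0000 V=0.0000[hold]; j=7 S=242.3127 intr=0.0000 cont=0.0000 V=0.0000[hold]  S*(7)=105.1130
k=6: j=0 S=62.3673 intr=90.4927 cont=89.6751 V=90.4927[EX]; j=1 S=76.8487 intr=76.0113 cont=75.1937 V=76.0113[EX]; j=2 S=94.6927 intr=58.1673 cont=57.3497 V=58.1673[EX]; j=3 S=116.6800 intr=36.1800 cont=35.5806 V=36.1800[EX]; j=4 S=143.7727 intr=9.0873 cont=14.7078 V=14.7078[hold]; j=5 S=177.1562 intr=0.0000 cont=2.8773 V=2.8773[hold]; j=6 S=218.2912 intr=0.0000 cont=0.0000 V=0.0000[hold]  S*(6)=116.6800
k=5: j=0 S=69.2304 intr=83.6296 cont=82.8120 V=83.6296[EX]; j=1 S=85.3054 intr=67.5546 cont=66.7370 V=67.5546[EX]; j=2 S=105.1130 intr=47.7470 cont=46.9294 V=47.7470[EX]; j=3 S=129.5199 intr=23.3401 cont=25.3157 V=25.3157[hold]; j=4 S=159.5939 intr=0.0000 cont=8.7499 V=8.7499[hold]; j=5 S=196.6510 intr=0.0000 cont=1.4320 V=1.4320[hold]  S*(5)=105.1130
k=4: j=0 S=76.8487 intr=76.0113 cont=75.1937 V=76.0113[EX]; j=1 S=94.6927 intr=58.1673 cont=57.3497 V=58.1673[EX]; j=2 S=116.6800 intr=36.1800 cont=36.3442 V=36.3442[hold]; j=3 S=143.7727 intr=9.0873 cont=16.9478 V=16.9478[hold]; j=4 S=177.1562 intr=0.0000 cont=5.0664 V=5.0664[hold]  S*(4)=94.6927
k=3: j=0 S=85.3054 intr=67.5546 cont=66.7370 V=67.5546[EX]; j=1 S=105.1130 intr=47.7470 cont=47.0110 V=47.7470[EX]; j=2 S=129.5199 intr=23.3401 cont=26.5106 V=26.5106[hold]; j=3 S=159.5939 intr=0.0000 cont=10.9526 V=10.9526[hold]  S*(3)=105.1130
k=2: j=0 S=94.6927 intr=58.1673 cont=57.3497 V=58.1673[EX]; j=1 S=116.6800 intr=36.1800 cont=36.9380 V=36.9380[hold]; j=2 S=143.7727 intr=9.0873 cont=18.6371 V=18.6371[hold]  S*(2)=94.6927
k=1: j=0 S=105.1130 intr=47.7470 cont=47.3061 V=47.7470[EX]; j=1 S=129.5199 intr=23.3401 cont=27.6456 V=27.6456[hold]  S*(1)=105.1130
k=0: j=0 S=116.6800 intr=36.1800 cont=37.5021 V=37.5021[hold]  S*(0)=-

price = 37.5021
boundary = - 105.1130 94.6927 105.1130 94.6927 105.1130 116.6800 105.1130 116.6800
tree:
37.5021
47.7470 27.6456
58.1673 36.9380 18.6371
67.5546 47.7470 26.5106 10.9526
76.0113 58.1673 36.3442 16.9478 5.0664
83.6296 67.5546 47.7470 25.3157 8.7499 1.4320
90.4927 76.0113 58.1673 36.1800 14.7078 2.8773 0.0000
96.6755 83.6296 67.5546 47.7470 23.7793 5.7813 0.0000 0.0000
102.2453 90.4927 76.0113 58.1673 36.1800 11.6162 0.0000 0.0000 0.0000
107.2629 96.6755 83.6296 67.5546 47.7470 23.3401 0.0000 0.0000 0.0000 0.0000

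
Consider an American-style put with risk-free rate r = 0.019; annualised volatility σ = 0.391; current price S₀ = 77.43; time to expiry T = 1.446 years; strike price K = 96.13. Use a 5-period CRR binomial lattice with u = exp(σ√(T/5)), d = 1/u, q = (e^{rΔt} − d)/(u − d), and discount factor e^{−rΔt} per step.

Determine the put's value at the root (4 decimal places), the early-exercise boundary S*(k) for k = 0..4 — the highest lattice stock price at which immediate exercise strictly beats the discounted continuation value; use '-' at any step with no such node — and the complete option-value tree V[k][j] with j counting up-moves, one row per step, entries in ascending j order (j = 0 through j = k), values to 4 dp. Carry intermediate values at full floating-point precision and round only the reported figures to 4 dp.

price = 25.2822
boundary = - - 50.8477 62.7466 77.4300
tree:
25.2822
34.6285 14.6408
45.2823 22.5679 5.5338
54.9247 33.3834 10.1736 0.1671
62.7386 45.2823 18.7000 0.3114 0.0000
69.0708 54.9247 33.3834 0.5806 0.0000 0.0000

params: Δt=0.28920 u=1.23401 d=0.81037 q=0.46063 e^(-rΔt)=0.99452
t_5 payoffs: 69.0708 54.9247 33.3834 0.5806 0.0000 0.0000
t_4: node(4,0) S=33.3914 payoff=62.7386 vs cont=62.2119 → 62.7386 [stop]  node(4,1) S=50.8477 payoff=45.2823 vs cont=44.7555 → 45.2823 [stop]  node(4,2) S=77.4300 payoff=18.7000 vs cont=18.1732 → 18.7000 [stop]  node(4,3) S=117.9090 payoff=0.0000 vs cont=0.3114 → 0.3114 [wait]  node(4,4) S=179.5496 payoff=0.0000 vs cont=0.0000 → 0.0000 [wait]  ⇒ S*(4)=77.4300
t_3: node(3,0) S=41.2053 payoff=54.9247 vs cont=54.3980 → 54.9247 [stop]  node(3,1) S=62.7466 payoff=33.3834 vs cont=32.8566 → 33.3834 [stop]  node(3,2) S=95.5494 payoff=0.5806 vs cont=10.1736 → 10.1736 [wait]  node(3,3) S=145.5009 payoff=0.0000 vs cont=0.1671 → 0.1671 [wait]  ⇒ S*(3)=62.7466
t_2: node(2,0) S=50.8477 payoff=45.2823 vs cont=44.7555 → 45.2823 [stop]  node(2,1) S=77.4300 payoff=18.7000 vs cont=22.5679 → 22.5679 [wait]  node(2,2) S=117.9090 payoff=0.0000 vs cont=5.5338 → 5.5338 [wait]  ⇒ S*(2)=50.8477
t_1: node(1,0) S=62.7466 payoff=33.3834 vs cont=34.6285 → 34.6285 [wait]  node(1,1) S=95.5494 payoff=0.5806 vs cont=14.6408 → 14.6408 [wait]  ⇒ S*(1)=-
t_0: node(0,0) S=77.4300 payoff=18.7000 vs cont=25.2822 → 25.2822 [wait]  ⇒ S*(0)=-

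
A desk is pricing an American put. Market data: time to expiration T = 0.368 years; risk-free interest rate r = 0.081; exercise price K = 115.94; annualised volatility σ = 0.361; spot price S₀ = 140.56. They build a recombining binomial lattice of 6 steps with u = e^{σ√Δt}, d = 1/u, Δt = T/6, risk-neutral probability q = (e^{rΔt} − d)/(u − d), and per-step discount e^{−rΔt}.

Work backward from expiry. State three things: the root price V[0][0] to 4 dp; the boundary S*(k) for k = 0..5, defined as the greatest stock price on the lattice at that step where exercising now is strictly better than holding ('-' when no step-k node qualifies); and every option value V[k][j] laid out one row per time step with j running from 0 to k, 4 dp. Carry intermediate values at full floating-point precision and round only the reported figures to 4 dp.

price = 2.0581
boundary = - - - - 98.2996 89.8926
tree:
2.0581
3.6623 0.5089
6.3856 1.0342 0.0000
10.8287 2.1018 0.0000 0.0000
17.6404 4.2713 0.0000 0.0000 0.0000
26.0474 8.6803 0.0000 0.0000 0.0000 0.0000
33.7353 17.6404 0.0000 0.0000 0.0000 0.0000 0.0000

Δt=0.06133  u=1.09352  d=0.91448  q=0.50548  discount=0.99504
step 6 (expiry): payoffs max(K−S,0) = 33.7353 17.6404 0.0000 0.0000 0.0000 0.0000 0.0000
step 5: (k=5,j=0): S=89.8926, (K−S)⁺=26.0474, hold=25.4728 ⇒ V=26.0474 exercise | (k=5,j=1): S=107.4927, (K−S)⁺=8.4473, hold=8.6803 ⇒ V=8.6803 continue | (k=5,j=2): S=128.5388, (K−S)⁺=0.0000, hold=0.0000 ⇒ V=0.0000 continue | (k=5,j=3): S=153.7055, (K−S)⁺=0.0000, hold=0.0000 ⇒ V=0.0000 continue | (k=5,j=4): S=183.7995, (K−S)⁺=0.0000, hold=0.0000 ⇒ V=0.0000 continue | (k=5,j=5): S=219.7857, (K−S)⁺=0.0000, hold=0.0000 ⇒ V=0.0000 continue  boundary S*=89.8926
step 4: (k=4,j=0): S=98.2996, (K−S)⁺=17.6404, hold=17.1831 ⇒ V=17.6404 exercise | (k=4,j=1): S=117.5457, (K−S)⁺=0.0000, hold=4.2713 ⇒ V=4.2713 continue | (k=4,j=2): S=140.5600, (K−S)⁺=0.0000, hold=0.0000 ⇒ V=0.0000 continue | (k=4,j=3): S=168.0803, (K−S)⁺=0.0000, hold=0.0000 ⇒ V=0.0000 continue | (k=4,j=4): S=200.9888, (K−S)⁺=0.0000, hold=0.0000 ⇒ V=0.0000 continue  boundary S*=98.2996
step 3: (k=3,j=0): S=107.4927, (K−S)⁺=8.4473, hold=10.8287 ⇒ V=10.8287 continue | (k=3,j=1): S=128.5388, (K−S)⁺=0.0000, hold=2.1018 ⇒ V=2.1018 continue | (k=3,j=2): S=153.7055, (K−S)⁺=0.0000, hold=0.0000 ⇒ V=0.0000 continue | (k=3,j=3): S=183.7995, (K−S)⁺=0.0000, hold=0.0000 ⇒ V=0.0000 continue  boundary S*=-
step 2: (k=2,j=0): S=117.5457, (K−S)⁺=0.0000, hold=6.3856 ⇒ V=6.3856 continue | (k=2,j=1): S=140.5600, (K−S)⁺=0.0000, hold=1.0342 ⇒ V=1.0342 continue | (k=2,j=2): S=168.0803, (K−S)⁺=0.0000, hold=0.0000 ⇒ V=0.0000 continue  boundary S*=-
step 1: (k=1,j=0): S=128.5388, (K−S)⁺=0.0000, hold=3.6623 ⇒ V=3.6623 continue | (k=1,j=1): S=153.7055, (K−S)⁺=0.0000, hold=0.5089 ⇒ V=0.5089 continue  boundary S*=-
step 0: (k=0,j=0): S=140.5600, (K−S)⁺=0.0000, hold=2.0581 ⇒ V=2.0581 continue  boundary S*=-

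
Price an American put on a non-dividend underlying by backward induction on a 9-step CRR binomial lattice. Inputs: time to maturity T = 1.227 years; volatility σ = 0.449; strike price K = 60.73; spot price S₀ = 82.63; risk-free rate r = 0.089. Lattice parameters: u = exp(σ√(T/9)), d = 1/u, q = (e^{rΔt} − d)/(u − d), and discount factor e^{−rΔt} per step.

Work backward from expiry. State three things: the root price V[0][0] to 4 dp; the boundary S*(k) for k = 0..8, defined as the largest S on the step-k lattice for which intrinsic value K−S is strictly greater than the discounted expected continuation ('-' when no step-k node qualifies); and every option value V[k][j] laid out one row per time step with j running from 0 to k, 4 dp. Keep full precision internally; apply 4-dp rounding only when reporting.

Δt=0.13633  u=1.18032  d=0.84723  q=0.49530  discount=0.98794
step 9 (expiry): payoffs max(K−S,0) = 42.1460 34.8396 24.6606 10.4798 0.0000 0.0000 0.0000 0.0000 0.0000 0.0000
step 8: (k=8,j=0): S=21.9351, (K−S)⁺=38.7949, hold=38.0625 ⇒ V=38.7949 exercise | (k=8,j=1): S=30.5590, (K−S)⁺=30.1710, hold=29.4386 ⇒ V=30.1710 exercise | (k=8,j=2): S=42.5734, (K−S)⁺=18.1566, hold=17.4242 ⇒ V=18.1566 exercise | (k=8,j=3): S=59.3114, (K−S)⁺=1.4186, hold=5.2254 ⇒ V=5.2254 continue | (k=8,j=4): S=82.6300, (K−S)⁺=0.0000, hold=0.0000 ⇒ V=0.0000 continue | (k=8,j=5): S=115.1165, (K−S)⁺=0.0000, hold=0.0000 ⇒ V=0.0000 continue | (k=8,j=6): S=160.3752, (K−S)⁺=0.0000, hold=0.0000 ⇒ V=0.0000 continue | (k=8,j=7): S=223.4277, (K−S)⁺=0.0000, hold=0.0000 ⇒ V=0.0000 continue | (k=8,j=8): S=311.2696, (K−S)⁺=0.0000, hold=0.0000 ⇒ V=0.0000 continue  boundary S*=42.5734
step 7: (k=7,j=0): S=25.8904, (K−S)⁺=34.8396, hold=34.1072 ⇒ V=34.8396 exercise | (k=7,j=1): S=36.0694, (K−S)⁺=24.6606, hold=23.9282 ⇒ V=24.6606 exercise | (k=7,j=2): S=50.2502, (K−S)⁺=10.4798, hold=11.6101 ⇒ V=11.6101 continue | (k=7,j=3): S=70.0064, (K−S)⁺=0.0000, hold=2.6055 ⇒ V=2.6055 continue | (k=7,j=4): S=97.5299, (K−S)⁺=0.0000, hold=0.0000 ⇒ V=0.0000 continue | (k=7,j=5): S=135.8743, (K−S)⁺=0.0000, hold=0.0000 ⇒ V=0.0000 continue | (k=7,j=6): S=189.2941, (K−S)⁺=0.0000, hold=0.0000 ⇒ V=0.0000 continue | (k=7,j=7): S=263.7162, (K−S)⁺=0.0000, hold=0.0000 ⇒ V=0.0000 continue  boundary S*=36.0694
step 6: (k=6,j=0): S=30.5590, (K−S)⁺=30.1710, hold=29.4386 ⇒ V=30.1710 exercise | (k=6,j=1): S=42.5734, (K−S)⁺=18.1566, hold=17.9773 ⇒ V=18.1566 exercise | (k=6,j=2): S=59.3114, (K−S)⁺=1.4186, hold=7.0639 ⇒ V=7.0639 continue | (k=6,j=3): S=82.6300, (K−S)⁺=0.0000, hold=1.2991 ⇒ V=1.2991 continue | (k=6,j=4): S=115.1165, (K−S)⁺=0.0000, hold=0.0000 ⇒ V=0.0000 continue | (k=6,j=5): S=160.3752, (K−S)⁺=0.0000, hold=0.0000 ⇒ V=0.0000 continue | (k=6,j=6): S=223.4277, (K−S)⁺=0.0000, hold=0.0000 ⇒ V=0.0000 continue  boundary S*=42.5734
step 5: (k=5,j=0): S=36.0694, (K−S)⁺=24.6606, hold=23.9282 ⇒ V=24.6606 exercise | (k=5,j=1): S=50.2502, (K−S)⁺=10.4798, hold=12.5097 ⇒ V=12.5097 continue | (k=5,j=2): S=70.0064, (K−S)⁺=0.0000, hold=4.1578 ⇒ V=4.1578 continue | (k=5,j=3): S=97.5299, (K−S)⁺=0.0000, hold=0.6478 ⇒ V=0.6478 continue | (k=5,j=4): S=135.8743, (K−S)⁺=0.0000, hold=0.0000 ⇒ V=0.0000 continue | (k=5,j=5): S=189.2941, (K−S)⁺=0.0000, hold=0.0000 ⇒ V=0.0000 continue  boundary S*=36.0694
step 4: (k=4,j=0): S=42.5734, (K−S)⁺=18.1566, hold=18.4175 ⇒ V=18.4175 continue | (k=4,j=1): S=59.3114, (K−S)⁺=1.4186, hold=8.2721 ⇒ V=8.2721 continue | (k=4,j=2): S=82.6300, (K−S)⁺=0.0000, hold=2.3901 ⇒ V=2.3901 continue | (k=4,j=3): S=115.1165, (K−S)⁺=0.0000, hold=0.3230 ⇒ V=0.3230 continue | (k=4,j=4): S=160.3752, (K−S)⁺=0.0000, hold=0.0000 ⇒ V=0.0000 continue  boundary S*=-
step 3: (k=3,j=0): S=50.2502, (K−S)⁺=10.4798, hold=13.2310 ⇒ V=13.2310 continue | (k=3,j=1): S=70.0064, (K−S)⁺=0.0000, hold=5.2941 ⇒ V=5.2941 continue | (k=3,j=2): S=97.5299, (K−S)⁺=0.0000, hold=1.3498 ⇒ V=1.3498 continue | (k=3,j=3): S=135.8743, (K−S)⁺=0.0000, hold=0.1610 ⇒ V=0.1610 continue  boundary S*=-
step 2: (k=2,j=0): S=59.3114, (K−S)⁺=1.4186, hold=9.1877 ⇒ V=9.1877 continue | (k=2,j=1): S=82.6300, (K−S)⁺=0.0000, hold=3.3002 ⇒ V=3.3002 continue | (k=2,j=2): S=115.1165, (K−S)⁺=0.0000, hold=0.7518 ⇒ V=0.7518 continue  boundary S*=-
step 1: (k=1,j=0): S=70.0064, (K−S)⁺=0.0000, hold=6.1960 ⇒ V=6.1960 continue | (k=1,j=1): S=97.5299, (K−S)⁺=0.0000, hold=2.0134 ⇒ V=2.0134 continue  boundary S*=-
step 0: (k=0,j=0): S=82.6300, (K−S)⁺=0.0000, hold=4.0747 ⇒ V=4.0747 continue  boundary S*=-

price = 4.0747
boundary = - - - - - 36.0694 42.5734 36.0694 42.5734
tree:
4.0747
6.1960 2.0134
9.1877 3.3002 0.7518
13.2310 5.2941 1.3498 0.1610
18.4175 8.2721 2.3901 0.3230 0.0000
24.6606 12.5097 4.1578 0.6478 0.0000 0.0000
30.1710 18.1566 7.0639 1.2991 0.0000 0.0000 0.0000
34.8396 24.6606 11.6101 2.6055 0.0000 0.0000 0.0000 0.0000
38.7949 30.1710 18.1566 5.2254 0.0000 0.0000 0.0000 0.0000 0.0000
42.1460 34.8396 24.6606 10.4798 0.0000 0.0000 0.0000 0.0000 0.0000 0.0000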